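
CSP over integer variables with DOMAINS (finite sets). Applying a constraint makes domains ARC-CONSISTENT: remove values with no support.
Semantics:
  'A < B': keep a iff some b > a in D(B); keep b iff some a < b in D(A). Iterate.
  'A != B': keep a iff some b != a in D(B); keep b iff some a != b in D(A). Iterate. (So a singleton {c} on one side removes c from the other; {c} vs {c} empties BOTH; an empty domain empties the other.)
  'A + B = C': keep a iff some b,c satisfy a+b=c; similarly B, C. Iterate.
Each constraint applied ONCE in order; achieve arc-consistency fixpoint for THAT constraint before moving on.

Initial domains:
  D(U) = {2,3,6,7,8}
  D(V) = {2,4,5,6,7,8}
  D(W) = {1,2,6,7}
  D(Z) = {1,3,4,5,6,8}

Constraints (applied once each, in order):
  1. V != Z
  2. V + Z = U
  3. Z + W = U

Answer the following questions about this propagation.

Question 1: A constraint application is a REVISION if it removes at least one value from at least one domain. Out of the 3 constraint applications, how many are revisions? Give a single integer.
Answer: 2

Derivation:
Constraint 1 (V != Z) on D(V)={2,4,5,6,7,8} D(Z)={1,3,4,5,6,8}: no change => not a revision
Constraint 2 (V + Z = U) on D(V)={2,4,5,6,7,8} D(Z)={1,3,4,5,6,8} D(U)={2,3,6,7,8}: V {2,4,5,6,7,8}->{2,4,5,6,7}; Z {1,3,4,5,6,8}->{1,3,4,5,6}; U {2,3,6,7,8}->{3,6,7,8} => REVISION
Constraint 3 (Z + W = U) on D(Z)={1,3,4,5,6} D(W)={1,2,6,7} D(U)={3,6,7,8}: Z {1,3,4,5,6}->{1,4,5,6} => REVISION
Total revisions = 2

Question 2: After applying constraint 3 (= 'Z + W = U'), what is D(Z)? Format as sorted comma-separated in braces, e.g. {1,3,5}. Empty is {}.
Answer: {1,4,5,6}

Derivation:
Constraint 1 (V != Z) on D(V)={2,4,5,6,7,8} D(Z)={1,3,4,5,6,8}: no change
Constraint 2 (V + Z = U) on D(V)={2,4,5,6,7,8} D(Z)={1,3,4,5,6,8} D(U)={2,3,6,7,8}: V {2,4,5,6,7,8}->{2,4,5,6,7}; Z {1,3,4,5,6,8}->{1,3,4,5,6}; U {2,3,6,7,8}->{3,6,7,8}
Constraint 3 (Z + W = U) on D(Z)={1,3,4,5,6} D(W)={1,2,6,7} D(U)={3,6,7,8}: Z {1,3,4,5,6}->{1,4,5,6}
So after constraint 3: D(Z) = {1,4,5,6}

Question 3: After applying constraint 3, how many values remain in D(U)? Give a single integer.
Answer: 4

Derivation:
Constraint 1 (V != Z) on D(V)={2,4,5,6,7,8} D(Z)={1,3,4,5,6,8}: no change
Constraint 2 (V + Z = U) on D(V)={2,4,5,6,7,8} D(Z)={1,3,4,5,6,8} D(U)={2,3,6,7,8}: V {2,4,5,6,7,8}->{2,4,5,6,7}; Z {1,3,4,5,6,8}->{1,3,4,5,6}; U {2,3,6,7,8}->{3,6,7,8}
Constraint 3 (Z + W = U) on D(Z)={1,3,4,5,6} D(W)={1,2,6,7} D(U)={3,6,7,8}: Z {1,3,4,5,6}->{1,4,5,6}
So after constraint 3: D(U)={3,6,7,8}, size = 4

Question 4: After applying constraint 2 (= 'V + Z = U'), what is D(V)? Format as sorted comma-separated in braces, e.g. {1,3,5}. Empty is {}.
Answer: {2,4,5,6,7}

Derivation:
Constraint 1 (V != Z) on D(V)={2,4,5,6,7,8} D(Z)={1,3,4,5,6,8}: no change
Constraint 2 (V + Z = U) on D(V)={2,4,5,6,7,8} D(Z)={1,3,4,5,6,8} D(U)={2,3,6,7,8}: V {2,4,5,6,7,8}->{2,4,5,6,7}; Z {1,3,4,5,6,8}->{1,3,4,5,6}; U {2,3,6,7,8}->{3,6,7,8}
So after constraint 2: D(V) = {2,4,5,6,7}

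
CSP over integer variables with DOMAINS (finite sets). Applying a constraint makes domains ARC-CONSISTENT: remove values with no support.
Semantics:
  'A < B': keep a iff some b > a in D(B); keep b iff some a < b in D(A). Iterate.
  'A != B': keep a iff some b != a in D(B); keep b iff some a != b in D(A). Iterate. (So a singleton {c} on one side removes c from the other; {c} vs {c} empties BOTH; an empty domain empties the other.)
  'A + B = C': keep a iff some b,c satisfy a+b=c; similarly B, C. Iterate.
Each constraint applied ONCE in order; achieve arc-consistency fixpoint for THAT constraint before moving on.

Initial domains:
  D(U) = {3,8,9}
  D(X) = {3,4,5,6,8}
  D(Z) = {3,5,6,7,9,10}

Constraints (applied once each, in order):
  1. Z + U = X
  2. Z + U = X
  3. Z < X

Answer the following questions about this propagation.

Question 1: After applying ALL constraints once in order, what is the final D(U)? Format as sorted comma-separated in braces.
Constraint 1 (Z + U = X) on D(Z)={3,5,6,7,9,10} D(U)={3,8,9} D(X)={3,4,5,6,8}: Z {3,5,6,7,9,10}->{3,5}; U {3,8,9}->{3}; X {3,4,5,6,8}->{6,8}
Constraint 2 (Z + U = X) on D(Z)={3,5} D(U)={3} D(X)={6,8}: no change
Constraint 3 (Z < X) on D(Z)={3,5} D(X)={6,8}: no change
So after all 3 constraints: D(U) = {3}

Answer: {3}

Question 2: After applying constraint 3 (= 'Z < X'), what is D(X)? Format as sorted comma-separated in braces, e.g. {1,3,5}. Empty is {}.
Answer: {6,8}

Derivation:
Constraint 1 (Z + U = X) on D(Z)={3,5,6,7,9,10} D(U)={3,8,9} D(X)={3,4,5,6,8}: Z {3,5,6,7,9,10}->{3,5}; U {3,8,9}->{3}; X {3,4,5,6,8}->{6,8}
Constraint 2 (Z + U = X) on D(Z)={3,5} D(U)={3} D(X)={6,8}: no change
Constraint 3 (Z < X) on D(Z)={3,5} D(X)={6,8}: no change
So after constraint 3: D(X) = {6,8}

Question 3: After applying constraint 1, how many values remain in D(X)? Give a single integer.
Constraint 1 (Z + U = X) on D(Z)={3,5,6,7,9,10} D(U)={3,8,9} D(X)={3,4,5,6,8}: Z {3,5,6,7,9,10}->{3,5}; U {3,8,9}->{3}; X {3,4,5,6,8}->{6,8}
So after constraint 1: D(X)={6,8}, size = 2

Answer: 2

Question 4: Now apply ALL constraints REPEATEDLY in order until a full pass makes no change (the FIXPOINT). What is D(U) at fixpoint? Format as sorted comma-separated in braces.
pass 0 (initial): D(U)={3,8,9}
pass 1: U {3,8,9}->{3}; X {3,4,5,6,8}->{6,8}; Z {3,5,6,7,9,10}->{3,5}
pass 2: no change
Fixpoint after 2 passes: D(U) = {3}

Answer: {3}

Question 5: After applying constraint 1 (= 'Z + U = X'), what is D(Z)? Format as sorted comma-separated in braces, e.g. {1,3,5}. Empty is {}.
Answer: {3,5}

Derivation:
Constraint 1 (Z + U = X) on D(Z)={3,5,6,7,9,10} D(U)={3,8,9} D(X)={3,4,5,6,8}: Z {3,5,6,7,9,10}->{3,5}; U {3,8,9}->{3}; X {3,4,5,6,8}->{6,8}
So after constraint 1: D(Z) = {3,5}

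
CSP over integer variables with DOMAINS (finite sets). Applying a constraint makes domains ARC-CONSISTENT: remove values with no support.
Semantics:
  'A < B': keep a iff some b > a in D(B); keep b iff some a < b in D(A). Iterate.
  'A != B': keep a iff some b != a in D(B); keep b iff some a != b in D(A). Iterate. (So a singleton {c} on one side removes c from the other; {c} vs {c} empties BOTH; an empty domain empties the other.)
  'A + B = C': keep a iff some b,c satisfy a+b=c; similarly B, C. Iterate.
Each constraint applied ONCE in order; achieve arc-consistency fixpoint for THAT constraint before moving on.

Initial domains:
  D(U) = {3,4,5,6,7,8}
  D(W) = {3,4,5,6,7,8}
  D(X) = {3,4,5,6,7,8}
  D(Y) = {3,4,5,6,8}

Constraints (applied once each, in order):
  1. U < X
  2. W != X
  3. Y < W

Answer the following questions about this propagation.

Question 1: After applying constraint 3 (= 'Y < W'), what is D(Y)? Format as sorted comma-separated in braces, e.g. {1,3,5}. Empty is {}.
Constraint 1 (U < X) on D(U)={3,4,5,6,7,8} D(X)={3,4,5,6,7,8}: U {3,4,5,6,7,8}->{3,4,5,6,7}; X {3,4,5,6,7,8}->{4,5,6,7,8}
Constraint 2 (W != X) on D(W)={3,4,5,6,7,8} D(X)={4,5,6,7,8}: no change
Constraint 3 (Y < W) on D(Y)={3,4,5,6,8} D(W)={3,4,5,6,7,8}: Y {3,4,5,6,8}->{3,4,5,6}; W {3,4,5,6,7,8}->{4,5,6,7,8}
So after constraint 3: D(Y) = {3,4,5,6}

Answer: {3,4,5,6}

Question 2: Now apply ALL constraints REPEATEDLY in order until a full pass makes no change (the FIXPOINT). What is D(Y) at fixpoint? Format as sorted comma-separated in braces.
Answer: {3,4,5,6}

Derivation:
pass 0 (initial): D(Y)={3,4,5,6,8}
pass 1: U {3,4,5,6,7,8}->{3,4,5,6,7}; W {3,4,5,6,7,8}->{4,5,6,7,8}; X {3,4,5,6,7,8}->{4,5,6,7,8}; Y {3,4,5,6,8}->{3,4,5,6}
pass 2: no change
Fixpoint after 2 passes: D(Y) = {3,4,5,6}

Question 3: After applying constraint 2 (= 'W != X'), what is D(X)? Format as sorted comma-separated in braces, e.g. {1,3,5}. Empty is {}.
Constraint 1 (U < X) on D(U)={3,4,5,6,7,8} D(X)={3,4,5,6,7,8}: U {3,4,5,6,7,8}->{3,4,5,6,7}; X {3,4,5,6,7,8}->{4,5,6,7,8}
Constraint 2 (W != X) on D(W)={3,4,5,6,7,8} D(X)={4,5,6,7,8}: no change
So after constraint 2: D(X) = {4,5,6,7,8}

Answer: {4,5,6,7,8}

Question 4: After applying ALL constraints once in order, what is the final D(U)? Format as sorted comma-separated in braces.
Answer: {3,4,5,6,7}

Derivation:
Constraint 1 (U < X) on D(U)={3,4,5,6,7,8} D(X)={3,4,5,6,7,8}: U {3,4,5,6,7,8}->{3,4,5,6,7}; X {3,4,5,6,7,8}->{4,5,6,7,8}
Constraint 2 (W != X) on D(W)={3,4,5,6,7,8} D(X)={4,5,6,7,8}: no change
Constraint 3 (Y < W) on D(Y)={3,4,5,6,8} D(W)={3,4,5,6,7,8}: Y {3,4,5,6,8}->{3,4,5,6}; W {3,4,5,6,7,8}->{4,5,6,7,8}
So after all 3 constraints: D(U) = {3,4,5,6,7}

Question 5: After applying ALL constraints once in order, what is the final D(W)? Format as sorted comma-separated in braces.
Answer: {4,5,6,7,8}

Derivation:
Constraint 1 (U < X) on D(U)={3,4,5,6,7,8} D(X)={3,4,5,6,7,8}: U {3,4,5,6,7,8}->{3,4,5,6,7}; X {3,4,5,6,7,8}->{4,5,6,7,8}
Constraint 2 (W != X) on D(W)={3,4,5,6,7,8} D(X)={4,5,6,7,8}: no change
Constraint 3 (Y < W) on D(Y)={3,4,5,6,8} D(W)={3,4,5,6,7,8}: Y {3,4,5,6,8}->{3,4,5,6}; W {3,4,5,6,7,8}->{4,5,6,7,8}
So after all 3 constraints: D(W) = {4,5,6,7,8}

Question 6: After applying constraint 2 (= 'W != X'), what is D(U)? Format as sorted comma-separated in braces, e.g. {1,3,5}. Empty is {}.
Constraint 1 (U < X) on D(U)={3,4,5,6,7,8} D(X)={3,4,5,6,7,8}: U {3,4,5,6,7,8}->{3,4,5,6,7}; X {3,4,5,6,7,8}->{4,5,6,7,8}
Constraint 2 (W != X) on D(W)={3,4,5,6,7,8} D(X)={4,5,6,7,8}: no change
So after constraint 2: D(U) = {3,4,5,6,7}

Answer: {3,4,5,6,7}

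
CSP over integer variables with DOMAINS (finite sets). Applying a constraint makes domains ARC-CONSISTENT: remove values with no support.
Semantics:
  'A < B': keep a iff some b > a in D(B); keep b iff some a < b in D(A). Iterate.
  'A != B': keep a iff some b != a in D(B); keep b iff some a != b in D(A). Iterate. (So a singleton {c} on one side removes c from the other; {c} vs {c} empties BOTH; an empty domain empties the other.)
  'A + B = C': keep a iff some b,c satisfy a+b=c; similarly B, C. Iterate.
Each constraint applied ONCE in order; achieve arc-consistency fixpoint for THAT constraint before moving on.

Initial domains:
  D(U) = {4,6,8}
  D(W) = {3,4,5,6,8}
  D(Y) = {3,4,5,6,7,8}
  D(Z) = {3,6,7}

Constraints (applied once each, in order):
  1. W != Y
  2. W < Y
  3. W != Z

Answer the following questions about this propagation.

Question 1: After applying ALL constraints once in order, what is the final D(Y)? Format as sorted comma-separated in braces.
Constraint 1 (W != Y) on D(W)={3,4,5,6,8} D(Y)={3,4,5,6,7,8}: no change
Constraint 2 (W < Y) on D(W)={3,4,5,6,8} D(Y)={3,4,5,6,7,8}: W {3,4,5,6,8}->{3,4,5,6}; Y {3,4,5,6,7,8}->{4,5,6,7,8}
Constraint 3 (W != Z) on D(W)={3,4,5,6} D(Z)={3,6,7}: no change
So after all 3 constraints: D(Y) = {4,5,6,7,8}

Answer: {4,5,6,7,8}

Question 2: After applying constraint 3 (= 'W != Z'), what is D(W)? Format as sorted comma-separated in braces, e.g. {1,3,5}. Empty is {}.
Answer: {3,4,5,6}

Derivation:
Constraint 1 (W != Y) on D(W)={3,4,5,6,8} D(Y)={3,4,5,6,7,8}: no change
Constraint 2 (W < Y) on D(W)={3,4,5,6,8} D(Y)={3,4,5,6,7,8}: W {3,4,5,6,8}->{3,4,5,6}; Y {3,4,5,6,7,8}->{4,5,6,7,8}
Constraint 3 (W != Z) on D(W)={3,4,5,6} D(Z)={3,6,7}: no change
So after constraint 3: D(W) = {3,4,5,6}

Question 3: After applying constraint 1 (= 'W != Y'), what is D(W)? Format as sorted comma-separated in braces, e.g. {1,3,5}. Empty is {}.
Constraint 1 (W != Y) on D(W)={3,4,5,6,8} D(Y)={3,4,5,6,7,8}: no change
So after constraint 1: D(W) = {3,4,5,6,8}

Answer: {3,4,5,6,8}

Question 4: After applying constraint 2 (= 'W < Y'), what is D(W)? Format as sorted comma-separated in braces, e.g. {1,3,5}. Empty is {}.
Constraint 1 (W != Y) on D(W)={3,4,5,6,8} D(Y)={3,4,5,6,7,8}: no change
Constraint 2 (W < Y) on D(W)={3,4,5,6,8} D(Y)={3,4,5,6,7,8}: W {3,4,5,6,8}->{3,4,5,6}; Y {3,4,5,6,7,8}->{4,5,6,7,8}
So after constraint 2: D(W) = {3,4,5,6}

Answer: {3,4,5,6}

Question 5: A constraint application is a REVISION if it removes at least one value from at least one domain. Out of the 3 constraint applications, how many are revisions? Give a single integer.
Constraint 1 (W != Y) on D(W)={3,4,5,6,8} D(Y)={3,4,5,6,7,8}: no change => not a revision
Constraint 2 (W < Y) on D(W)={3,4,5,6,8} D(Y)={3,4,5,6,7,8}: W {3,4,5,6,8}->{3,4,5,6}; Y {3,4,5,6,7,8}->{4,5,6,7,8} => REVISION
Constraint 3 (W != Z) on D(W)={3,4,5,6} D(Z)={3,6,7}: no change => not a revision
Total revisions = 1

Answer: 1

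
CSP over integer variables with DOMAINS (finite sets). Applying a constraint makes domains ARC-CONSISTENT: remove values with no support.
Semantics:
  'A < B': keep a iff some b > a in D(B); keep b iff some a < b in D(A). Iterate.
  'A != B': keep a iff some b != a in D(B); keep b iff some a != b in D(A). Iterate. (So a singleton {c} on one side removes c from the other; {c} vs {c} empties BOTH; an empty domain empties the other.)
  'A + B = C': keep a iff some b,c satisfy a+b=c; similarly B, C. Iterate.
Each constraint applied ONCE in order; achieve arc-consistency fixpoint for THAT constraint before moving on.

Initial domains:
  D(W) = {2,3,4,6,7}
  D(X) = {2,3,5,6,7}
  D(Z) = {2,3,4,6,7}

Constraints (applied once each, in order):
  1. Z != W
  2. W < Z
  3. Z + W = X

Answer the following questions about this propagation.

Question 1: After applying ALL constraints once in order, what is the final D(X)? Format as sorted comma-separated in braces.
Constraint 1 (Z != W) on D(Z)={2,3,4,6,7} D(W)={2,3,4,6,7}: no change
Constraint 2 (W < Z) on D(W)={2,3,4,6,7} D(Z)={2,3,4,6,7}: W {2,3,4,6,7}->{2,3,4,6}; Z {2,3,4,6,7}->{3,4,6,7}
Constraint 3 (Z + W = X) on D(Z)={3,4,6,7} D(W)={2,3,4,6} D(X)={2,3,5,6,7}: Z {3,4,6,7}->{3,4}; W {2,3,4,6}->{2,3,4}; X {2,3,5,6,7}->{5,6,7}
So after all 3 constraints: D(X) = {5,6,7}

Answer: {5,6,7}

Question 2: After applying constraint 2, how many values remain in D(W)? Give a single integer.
Answer: 4

Derivation:
Constraint 1 (Z != W) on D(Z)={2,3,4,6,7} D(W)={2,3,4,6,7}: no change
Constraint 2 (W < Z) on D(W)={2,3,4,6,7} D(Z)={2,3,4,6,7}: W {2,3,4,6,7}->{2,3,4,6}; Z {2,3,4,6,7}->{3,4,6,7}
So after constraint 2: D(W)={2,3,4,6}, size = 4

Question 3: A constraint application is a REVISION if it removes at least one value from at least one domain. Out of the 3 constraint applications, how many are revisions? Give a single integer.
Answer: 2

Derivation:
Constraint 1 (Z != W) on D(Z)={2,3,4,6,7} D(W)={2,3,4,6,7}: no change => not a revision
Constraint 2 (W < Z) on D(W)={2,3,4,6,7} D(Z)={2,3,4,6,7}: W {2,3,4,6,7}->{2,3,4,6}; Z {2,3,4,6,7}->{3,4,6,7} => REVISION
Constraint 3 (Z + W = X) on D(Z)={3,4,6,7} D(W)={2,3,4,6} D(X)={2,3,5,6,7}: Z {3,4,6,7}->{3,4}; W {2,3,4,6}->{2,3,4}; X {2,3,5,6,7}->{5,6,7} => REVISION
Total revisions = 2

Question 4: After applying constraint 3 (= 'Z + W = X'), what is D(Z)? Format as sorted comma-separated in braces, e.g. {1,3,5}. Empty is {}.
Answer: {3,4}

Derivation:
Constraint 1 (Z != W) on D(Z)={2,3,4,6,7} D(W)={2,3,4,6,7}: no change
Constraint 2 (W < Z) on D(W)={2,3,4,6,7} D(Z)={2,3,4,6,7}: W {2,3,4,6,7}->{2,3,4,6}; Z {2,3,4,6,7}->{3,4,6,7}
Constraint 3 (Z + W = X) on D(Z)={3,4,6,7} D(W)={2,3,4,6} D(X)={2,3,5,6,7}: Z {3,4,6,7}->{3,4}; W {2,3,4,6}->{2,3,4}; X {2,3,5,6,7}->{5,6,7}
So after constraint 3: D(Z) = {3,4}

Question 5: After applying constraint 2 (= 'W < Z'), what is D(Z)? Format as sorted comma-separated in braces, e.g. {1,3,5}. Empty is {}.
Constraint 1 (Z != W) on D(Z)={2,3,4,6,7} D(W)={2,3,4,6,7}: no change
Constraint 2 (W < Z) on D(W)={2,3,4,6,7} D(Z)={2,3,4,6,7}: W {2,3,4,6,7}->{2,3,4,6}; Z {2,3,4,6,7}->{3,4,6,7}
So after constraint 2: D(Z) = {3,4,6,7}

Answer: {3,4,6,7}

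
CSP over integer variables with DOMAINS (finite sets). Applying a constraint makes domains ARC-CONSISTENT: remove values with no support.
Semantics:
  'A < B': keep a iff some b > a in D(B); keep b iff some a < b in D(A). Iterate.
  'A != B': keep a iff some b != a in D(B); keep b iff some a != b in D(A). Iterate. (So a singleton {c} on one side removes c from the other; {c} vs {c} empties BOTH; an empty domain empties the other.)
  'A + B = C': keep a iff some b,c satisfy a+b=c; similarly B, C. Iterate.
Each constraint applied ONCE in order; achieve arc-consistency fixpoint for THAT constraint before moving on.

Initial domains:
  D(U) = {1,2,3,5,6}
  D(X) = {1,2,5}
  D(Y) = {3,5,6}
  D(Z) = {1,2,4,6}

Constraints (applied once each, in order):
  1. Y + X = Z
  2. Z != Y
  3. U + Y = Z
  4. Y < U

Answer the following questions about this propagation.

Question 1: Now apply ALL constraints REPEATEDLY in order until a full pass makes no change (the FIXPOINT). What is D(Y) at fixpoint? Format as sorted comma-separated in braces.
pass 0 (initial): D(Y)={3,5,6}
pass 1: U {1,2,3,5,6}->{}; X {1,2,5}->{1}; Y {3,5,6}->{}; Z {1,2,4,6}->{4,6}
pass 2: X {1}->{}; Z {4,6}->{}
pass 3: no change
Fixpoint after 3 passes: D(Y) = {}

Answer: {}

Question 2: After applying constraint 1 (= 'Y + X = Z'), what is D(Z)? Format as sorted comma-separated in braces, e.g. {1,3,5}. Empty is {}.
Answer: {4,6}

Derivation:
Constraint 1 (Y + X = Z) on D(Y)={3,5,6} D(X)={1,2,5} D(Z)={1,2,4,6}: Y {3,5,6}->{3,5}; X {1,2,5}->{1}; Z {1,2,4,6}->{4,6}
So after constraint 1: D(Z) = {4,6}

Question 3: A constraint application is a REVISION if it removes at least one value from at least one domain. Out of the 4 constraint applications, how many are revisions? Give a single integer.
Constraint 1 (Y + X = Z) on D(Y)={3,5,6} D(X)={1,2,5} D(Z)={1,2,4,6}: Y {3,5,6}->{3,5}; X {1,2,5}->{1}; Z {1,2,4,6}->{4,6} => REVISION
Constraint 2 (Z != Y) on D(Z)={4,6} D(Y)={3,5}: no change => not a revision
Constraint 3 (U + Y = Z) on D(U)={1,2,3,5,6} D(Y)={3,5} D(Z)={4,6}: U {1,2,3,5,6}->{1,3} => REVISION
Constraint 4 (Y < U) on D(Y)={3,5} D(U)={1,3}: Y {3,5}->{}; U {1,3}->{} => REVISION
Total revisions = 3

Answer: 3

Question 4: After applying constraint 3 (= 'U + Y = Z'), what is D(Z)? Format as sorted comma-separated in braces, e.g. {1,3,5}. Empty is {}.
Constraint 1 (Y + X = Z) on D(Y)={3,5,6} D(X)={1,2,5} D(Z)={1,2,4,6}: Y {3,5,6}->{3,5}; X {1,2,5}->{1}; Z {1,2,4,6}->{4,6}
Constraint 2 (Z != Y) on D(Z)={4,6} D(Y)={3,5}: no change
Constraint 3 (U + Y = Z) on D(U)={1,2,3,5,6} D(Y)={3,5} D(Z)={4,6}: U {1,2,3,5,6}->{1,3}
So after constraint 3: D(Z) = {4,6}

Answer: {4,6}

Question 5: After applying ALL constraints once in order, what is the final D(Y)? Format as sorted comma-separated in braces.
Answer: {}

Derivation:
Constraint 1 (Y + X = Z) on D(Y)={3,5,6} D(X)={1,2,5} D(Z)={1,2,4,6}: Y {3,5,6}->{3,5}; X {1,2,5}->{1}; Z {1,2,4,6}->{4,6}
Constraint 2 (Z != Y) on D(Z)={4,6} D(Y)={3,5}: no change
Constraint 3 (U + Y = Z) on D(U)={1,2,3,5,6} D(Y)={3,5} D(Z)={4,6}: U {1,2,3,5,6}->{1,3}
Constraint 4 (Y < U) on D(Y)={3,5} D(U)={1,3}: Y {3,5}->{}; U {1,3}->{}
So after all 4 constraints: D(Y) = {}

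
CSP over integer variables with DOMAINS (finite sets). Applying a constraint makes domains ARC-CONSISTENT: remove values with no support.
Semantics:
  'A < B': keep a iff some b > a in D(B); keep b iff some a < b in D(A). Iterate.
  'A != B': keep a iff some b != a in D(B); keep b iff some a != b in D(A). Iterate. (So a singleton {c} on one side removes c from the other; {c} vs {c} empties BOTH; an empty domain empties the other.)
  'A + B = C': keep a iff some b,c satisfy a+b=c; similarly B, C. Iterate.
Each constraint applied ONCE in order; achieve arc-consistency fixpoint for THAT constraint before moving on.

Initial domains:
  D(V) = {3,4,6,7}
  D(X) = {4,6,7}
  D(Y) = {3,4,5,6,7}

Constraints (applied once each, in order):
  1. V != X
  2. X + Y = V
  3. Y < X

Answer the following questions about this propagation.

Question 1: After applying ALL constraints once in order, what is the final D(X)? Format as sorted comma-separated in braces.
Constraint 1 (V != X) on D(V)={3,4,6,7} D(X)={4,6,7}: no change
Constraint 2 (X + Y = V) on D(X)={4,6,7} D(Y)={3,4,5,6,7} D(V)={3,4,6,7}: X {4,6,7}->{4}; Y {3,4,5,6,7}->{3}; V {3,4,6,7}->{7}
Constraint 3 (Y < X) on D(Y)={3} D(X)={4}: no change
So after all 3 constraints: D(X) = {4}

Answer: {4}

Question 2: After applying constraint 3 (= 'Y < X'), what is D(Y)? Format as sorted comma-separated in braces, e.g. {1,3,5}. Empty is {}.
Constraint 1 (V != X) on D(V)={3,4,6,7} D(X)={4,6,7}: no change
Constraint 2 (X + Y = V) on D(X)={4,6,7} D(Y)={3,4,5,6,7} D(V)={3,4,6,7}: X {4,6,7}->{4}; Y {3,4,5,6,7}->{3}; V {3,4,6,7}->{7}
Constraint 3 (Y < X) on D(Y)={3} D(X)={4}: no change
So after constraint 3: D(Y) = {3}

Answer: {3}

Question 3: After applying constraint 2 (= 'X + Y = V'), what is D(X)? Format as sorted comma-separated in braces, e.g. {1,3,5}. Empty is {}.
Answer: {4}

Derivation:
Constraint 1 (V != X) on D(V)={3,4,6,7} D(X)={4,6,7}: no change
Constraint 2 (X + Y = V) on D(X)={4,6,7} D(Y)={3,4,5,6,7} D(V)={3,4,6,7}: X {4,6,7}->{4}; Y {3,4,5,6,7}->{3}; V {3,4,6,7}->{7}
So after constraint 2: D(X) = {4}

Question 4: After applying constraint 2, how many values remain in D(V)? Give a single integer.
Answer: 1

Derivation:
Constraint 1 (V != X) on D(V)={3,4,6,7} D(X)={4,6,7}: no change
Constraint 2 (X + Y = V) on D(X)={4,6,7} D(Y)={3,4,5,6,7} D(V)={3,4,6,7}: X {4,6,7}->{4}; Y {3,4,5,6,7}->{3}; V {3,4,6,7}->{7}
So after constraint 2: D(V)={7}, size = 1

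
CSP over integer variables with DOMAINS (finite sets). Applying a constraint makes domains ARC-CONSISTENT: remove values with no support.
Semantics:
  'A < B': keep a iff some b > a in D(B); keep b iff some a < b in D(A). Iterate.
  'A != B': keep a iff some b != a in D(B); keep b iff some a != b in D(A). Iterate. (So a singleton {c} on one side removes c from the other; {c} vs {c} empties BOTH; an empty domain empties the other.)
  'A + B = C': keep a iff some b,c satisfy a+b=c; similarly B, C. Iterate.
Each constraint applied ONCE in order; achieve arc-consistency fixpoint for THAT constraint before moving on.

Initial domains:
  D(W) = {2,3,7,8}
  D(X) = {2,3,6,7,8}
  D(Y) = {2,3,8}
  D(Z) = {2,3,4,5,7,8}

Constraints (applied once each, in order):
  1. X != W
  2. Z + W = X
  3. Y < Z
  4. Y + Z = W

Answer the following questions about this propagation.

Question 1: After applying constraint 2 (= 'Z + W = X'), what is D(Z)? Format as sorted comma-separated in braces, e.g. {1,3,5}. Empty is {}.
Constraint 1 (X != W) on D(X)={2,3,6,7,8} D(W)={2,3,7,8}: no change
Constraint 2 (Z + W = X) on D(Z)={2,3,4,5,7,8} D(W)={2,3,7,8} D(X)={2,3,6,7,8}: Z {2,3,4,5,7,8}->{3,4,5}; W {2,3,7,8}->{2,3}; X {2,3,6,7,8}->{6,7,8}
So after constraint 2: D(Z) = {3,4,5}

Answer: {3,4,5}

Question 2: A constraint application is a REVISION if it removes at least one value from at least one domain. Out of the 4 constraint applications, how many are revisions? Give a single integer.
Constraint 1 (X != W) on D(X)={2,3,6,7,8} D(W)={2,3,7,8}: no change => not a revision
Constraint 2 (Z + W = X) on D(Z)={2,3,4,5,7,8} D(W)={2,3,7,8} D(X)={2,3,6,7,8}: Z {2,3,4,5,7,8}->{3,4,5}; W {2,3,7,8}->{2,3}; X {2,3,6,7,8}->{6,7,8} => REVISION
Constraint 3 (Y < Z) on D(Y)={2,3,8} D(Z)={3,4,5}: Y {2,3,8}->{2,3} => REVISION
Constraint 4 (Y + Z = W) on D(Y)={2,3} D(Z)={3,4,5} D(W)={2,3}: Y {2,3}->{}; Z {3,4,5}->{}; W {2,3}->{} => REVISION
Total revisions = 3

Answer: 3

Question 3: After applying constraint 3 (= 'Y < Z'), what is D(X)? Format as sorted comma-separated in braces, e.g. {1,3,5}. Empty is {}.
Constraint 1 (X != W) on D(X)={2,3,6,7,8} D(W)={2,3,7,8}: no change
Constraint 2 (Z + W = X) on D(Z)={2,3,4,5,7,8} D(W)={2,3,7,8} D(X)={2,3,6,7,8}: Z {2,3,4,5,7,8}->{3,4,5}; W {2,3,7,8}->{2,3}; X {2,3,6,7,8}->{6,7,8}
Constraint 3 (Y < Z) on D(Y)={2,3,8} D(Z)={3,4,5}: Y {2,3,8}->{2,3}
So after constraint 3: D(X) = {6,7,8}

Answer: {6,7,8}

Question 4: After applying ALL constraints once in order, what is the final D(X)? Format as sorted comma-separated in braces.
Constraint 1 (X != W) on D(X)={2,3,6,7,8} D(W)={2,3,7,8}: no change
Constraint 2 (Z + W = X) on D(Z)={2,3,4,5,7,8} D(W)={2,3,7,8} D(X)={2,3,6,7,8}: Z {2,3,4,5,7,8}->{3,4,5}; W {2,3,7,8}->{2,3}; X {2,3,6,7,8}->{6,7,8}
Constraint 3 (Y < Z) on D(Y)={2,3,8} D(Z)={3,4,5}: Y {2,3,8}->{2,3}
Constraint 4 (Y + Z = W) on D(Y)={2,3} D(Z)={3,4,5} D(W)={2,3}: Y {2,3}->{}; Z {3,4,5}->{}; W {2,3}->{}
So after all 4 constraints: D(X) = {6,7,8}

Answer: {6,7,8}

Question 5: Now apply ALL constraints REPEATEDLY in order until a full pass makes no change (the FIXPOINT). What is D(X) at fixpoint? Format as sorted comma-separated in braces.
Answer: {}

Derivation:
pass 0 (initial): D(X)={2,3,6,7,8}
pass 1: W {2,3,7,8}->{}; X {2,3,6,7,8}->{6,7,8}; Y {2,3,8}->{}; Z {2,3,4,5,7,8}->{}
pass 2: X {6,7,8}->{}
pass 3: no change
Fixpoint after 3 passes: D(X) = {}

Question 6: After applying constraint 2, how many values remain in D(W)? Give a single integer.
Constraint 1 (X != W) on D(X)={2,3,6,7,8} D(W)={2,3,7,8}: no change
Constraint 2 (Z + W = X) on D(Z)={2,3,4,5,7,8} D(W)={2,3,7,8} D(X)={2,3,6,7,8}: Z {2,3,4,5,7,8}->{3,4,5}; W {2,3,7,8}->{2,3}; X {2,3,6,7,8}->{6,7,8}
So after constraint 2: D(W)={2,3}, size = 2

Answer: 2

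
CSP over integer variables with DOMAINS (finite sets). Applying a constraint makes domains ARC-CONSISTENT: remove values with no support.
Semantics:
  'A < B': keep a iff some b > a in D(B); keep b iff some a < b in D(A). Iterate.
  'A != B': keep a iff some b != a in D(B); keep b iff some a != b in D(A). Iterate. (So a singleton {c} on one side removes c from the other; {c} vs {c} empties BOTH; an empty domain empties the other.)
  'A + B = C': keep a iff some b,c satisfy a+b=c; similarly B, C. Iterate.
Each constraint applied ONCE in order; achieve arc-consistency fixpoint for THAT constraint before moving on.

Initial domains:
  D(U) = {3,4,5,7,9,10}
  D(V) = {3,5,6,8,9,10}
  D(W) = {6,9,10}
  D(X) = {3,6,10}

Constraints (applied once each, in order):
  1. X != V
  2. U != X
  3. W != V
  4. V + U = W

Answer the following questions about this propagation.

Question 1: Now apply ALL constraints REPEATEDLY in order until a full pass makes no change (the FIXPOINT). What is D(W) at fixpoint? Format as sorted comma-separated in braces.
pass 0 (initial): D(W)={6,9,10}
pass 1: U {3,4,5,7,9,10}->{3,4,5,7}; V {3,5,6,8,9,10}->{3,5,6}
pass 2: no change
Fixpoint after 2 passes: D(W) = {6,9,10}

Answer: {6,9,10}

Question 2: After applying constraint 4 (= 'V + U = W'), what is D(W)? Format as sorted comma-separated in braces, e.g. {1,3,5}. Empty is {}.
Answer: {6,9,10}

Derivation:
Constraint 1 (X != V) on D(X)={3,6,10} D(V)={3,5,6,8,9,10}: no change
Constraint 2 (U != X) on D(U)={3,4,5,7,9,10} D(X)={3,6,10}: no change
Constraint 3 (W != V) on D(W)={6,9,10} D(V)={3,5,6,8,9,10}: no change
Constraint 4 (V + U = W) on D(V)={3,5,6,8,9,10} D(U)={3,4,5,7,9,10} D(W)={6,9,10}: V {3,5,6,8,9,10}->{3,5,6}; U {3,4,5,7,9,10}->{3,4,5,7}
So after constraint 4: D(W) = {6,9,10}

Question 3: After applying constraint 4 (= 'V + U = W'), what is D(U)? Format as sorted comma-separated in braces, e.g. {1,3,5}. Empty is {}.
Answer: {3,4,5,7}

Derivation:
Constraint 1 (X != V) on D(X)={3,6,10} D(V)={3,5,6,8,9,10}: no change
Constraint 2 (U != X) on D(U)={3,4,5,7,9,10} D(X)={3,6,10}: no change
Constraint 3 (W != V) on D(W)={6,9,10} D(V)={3,5,6,8,9,10}: no change
Constraint 4 (V + U = W) on D(V)={3,5,6,8,9,10} D(U)={3,4,5,7,9,10} D(W)={6,9,10}: V {3,5,6,8,9,10}->{3,5,6}; U {3,4,5,7,9,10}->{3,4,5,7}
So after constraint 4: D(U) = {3,4,5,7}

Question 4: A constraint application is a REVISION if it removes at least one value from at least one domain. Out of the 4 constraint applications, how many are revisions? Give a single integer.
Constraint 1 (X != V) on D(X)={3,6,10} D(V)={3,5,6,8,9,10}: no change => not a revision
Constraint 2 (U != X) on D(U)={3,4,5,7,9,10} D(X)={3,6,10}: no change => not a revision
Constraint 3 (W != V) on D(W)={6,9,10} D(V)={3,5,6,8,9,10}: no change => not a revision
Constraint 4 (V + U = W) on D(V)={3,5,6,8,9,10} D(U)={3,4,5,7,9,10} D(W)={6,9,10}: V {3,5,6,8,9,10}->{3,5,6}; U {3,4,5,7,9,10}->{3,4,5,7} => REVISION
Total revisions = 1

Answer: 1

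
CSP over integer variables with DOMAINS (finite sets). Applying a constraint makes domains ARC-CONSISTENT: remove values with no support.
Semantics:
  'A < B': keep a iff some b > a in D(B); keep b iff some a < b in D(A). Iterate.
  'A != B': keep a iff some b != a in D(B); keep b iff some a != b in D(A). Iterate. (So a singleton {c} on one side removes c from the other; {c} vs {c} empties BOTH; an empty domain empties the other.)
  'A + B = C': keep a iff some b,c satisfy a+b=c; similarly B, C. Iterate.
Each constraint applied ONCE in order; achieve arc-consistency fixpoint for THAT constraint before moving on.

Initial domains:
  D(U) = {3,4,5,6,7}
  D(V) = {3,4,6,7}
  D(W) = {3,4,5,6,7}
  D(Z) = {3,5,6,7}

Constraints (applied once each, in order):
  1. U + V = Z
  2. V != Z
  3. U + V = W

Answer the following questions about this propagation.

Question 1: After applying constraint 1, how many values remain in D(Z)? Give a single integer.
Constraint 1 (U + V = Z) on D(U)={3,4,5,6,7} D(V)={3,4,6,7} D(Z)={3,5,6,7}: U {3,4,5,6,7}->{3,4}; V {3,4,6,7}->{3,4}; Z {3,5,6,7}->{6,7}
So after constraint 1: D(Z)={6,7}, size = 2

Answer: 2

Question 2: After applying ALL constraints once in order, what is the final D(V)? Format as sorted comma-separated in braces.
Constraint 1 (U + V = Z) on D(U)={3,4,5,6,7} D(V)={3,4,6,7} D(Z)={3,5,6,7}: U {3,4,5,6,7}->{3,4}; V {3,4,6,7}->{3,4}; Z {3,5,6,7}->{6,7}
Constraint 2 (V != Z) on D(V)={3,4} D(Z)={6,7}: no change
Constraint 3 (U + V = W) on D(U)={3,4} D(V)={3,4} D(W)={3,4,5,6,7}: W {3,4,5,6,7}->{6,7}
So after all 3 constraints: D(V) = {3,4}

Answer: {3,4}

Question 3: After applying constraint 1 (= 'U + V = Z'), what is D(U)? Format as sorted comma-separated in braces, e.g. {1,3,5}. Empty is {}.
Answer: {3,4}

Derivation:
Constraint 1 (U + V = Z) on D(U)={3,4,5,6,7} D(V)={3,4,6,7} D(Z)={3,5,6,7}: U {3,4,5,6,7}->{3,4}; V {3,4,6,7}->{3,4}; Z {3,5,6,7}->{6,7}
So after constraint 1: D(U) = {3,4}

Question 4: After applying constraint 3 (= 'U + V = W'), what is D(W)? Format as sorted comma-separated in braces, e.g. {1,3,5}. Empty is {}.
Constraint 1 (U + V = Z) on D(U)={3,4,5,6,7} D(V)={3,4,6,7} D(Z)={3,5,6,7}: U {3,4,5,6,7}->{3,4}; V {3,4,6,7}->{3,4}; Z {3,5,6,7}->{6,7}
Constraint 2 (V != Z) on D(V)={3,4} D(Z)={6,7}: no change
Constraint 3 (U + V = W) on D(U)={3,4} D(V)={3,4} D(W)={3,4,5,6,7}: W {3,4,5,6,7}->{6,7}
So after constraint 3: D(W) = {6,7}

Answer: {6,7}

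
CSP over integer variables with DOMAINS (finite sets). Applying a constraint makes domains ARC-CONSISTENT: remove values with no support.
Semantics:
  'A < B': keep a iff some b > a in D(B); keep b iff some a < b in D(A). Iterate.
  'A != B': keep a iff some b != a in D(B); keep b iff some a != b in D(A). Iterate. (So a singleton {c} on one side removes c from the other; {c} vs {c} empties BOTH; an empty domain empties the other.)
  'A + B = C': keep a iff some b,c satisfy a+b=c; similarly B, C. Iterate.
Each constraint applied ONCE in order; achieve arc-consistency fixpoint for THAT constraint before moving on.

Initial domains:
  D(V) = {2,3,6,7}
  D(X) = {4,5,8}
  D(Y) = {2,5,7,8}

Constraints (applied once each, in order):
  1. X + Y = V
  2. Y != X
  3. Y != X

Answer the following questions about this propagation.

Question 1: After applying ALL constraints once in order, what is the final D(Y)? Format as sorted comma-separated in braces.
Constraint 1 (X + Y = V) on D(X)={4,5,8} D(Y)={2,5,7,8} D(V)={2,3,6,7}: X {4,5,8}->{4,5}; Y {2,5,7,8}->{2}; V {2,3,6,7}->{6,7}
Constraint 2 (Y != X) on D(Y)={2} D(X)={4,5}: no change
Constraint 3 (Y != X) on D(Y)={2} D(X)={4,5}: no change
So after all 3 constraints: D(Y) = {2}

Answer: {2}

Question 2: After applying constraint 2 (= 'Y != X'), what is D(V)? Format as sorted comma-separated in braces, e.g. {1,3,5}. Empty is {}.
Answer: {6,7}

Derivation:
Constraint 1 (X + Y = V) on D(X)={4,5,8} D(Y)={2,5,7,8} D(V)={2,3,6,7}: X {4,5,8}->{4,5}; Y {2,5,7,8}->{2}; V {2,3,6,7}->{6,7}
Constraint 2 (Y != X) on D(Y)={2} D(X)={4,5}: no change
So after constraint 2: D(V) = {6,7}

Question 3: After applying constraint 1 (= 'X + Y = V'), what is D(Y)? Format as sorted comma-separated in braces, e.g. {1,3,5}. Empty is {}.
Answer: {2}

Derivation:
Constraint 1 (X + Y = V) on D(X)={4,5,8} D(Y)={2,5,7,8} D(V)={2,3,6,7}: X {4,5,8}->{4,5}; Y {2,5,7,8}->{2}; V {2,3,6,7}->{6,7}
So after constraint 1: D(Y) = {2}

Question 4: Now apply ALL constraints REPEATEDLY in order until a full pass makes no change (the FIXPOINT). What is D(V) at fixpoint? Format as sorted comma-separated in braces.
pass 0 (initial): D(V)={2,3,6,7}
pass 1: V {2,3,6,7}->{6,7}; X {4,5,8}->{4,5}; Y {2,5,7,8}->{2}
pass 2: no change
Fixpoint after 2 passes: D(V) = {6,7}

Answer: {6,7}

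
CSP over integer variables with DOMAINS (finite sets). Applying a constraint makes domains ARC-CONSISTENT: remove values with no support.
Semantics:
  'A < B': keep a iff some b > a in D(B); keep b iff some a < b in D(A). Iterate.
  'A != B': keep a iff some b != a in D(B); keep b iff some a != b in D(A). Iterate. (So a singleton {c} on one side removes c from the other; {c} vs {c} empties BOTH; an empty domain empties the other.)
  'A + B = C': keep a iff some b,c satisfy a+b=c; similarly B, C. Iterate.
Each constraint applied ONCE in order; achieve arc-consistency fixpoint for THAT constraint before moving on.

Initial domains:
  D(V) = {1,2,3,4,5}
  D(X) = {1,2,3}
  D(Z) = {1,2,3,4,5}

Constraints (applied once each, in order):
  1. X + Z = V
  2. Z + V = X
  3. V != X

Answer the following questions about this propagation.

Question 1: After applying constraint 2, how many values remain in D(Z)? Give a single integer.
Constraint 1 (X + Z = V) on D(X)={1,2,3} D(Z)={1,2,3,4,5} D(V)={1,2,3,4,5}: Z {1,2,3,4,5}->{1,2,3,4}; V {1,2,3,4,5}->{2,3,4,5}
Constraint 2 (Z + V = X) on D(Z)={1,2,3,4} D(V)={2,3,4,5} D(X)={1,2,3}: Z {1,2,3,4}->{1}; V {2,3,4,5}->{2}; X {1,2,3}->{3}
So after constraint 2: D(Z)={1}, size = 1

Answer: 1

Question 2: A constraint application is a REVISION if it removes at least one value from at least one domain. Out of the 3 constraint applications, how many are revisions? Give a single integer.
Constraint 1 (X + Z = V) on D(X)={1,2,3} D(Z)={1,2,3,4,5} D(V)={1,2,3,4,5}: Z {1,2,3,4,5}->{1,2,3,4}; V {1,2,3,4,5}->{2,3,4,5} => REVISION
Constraint 2 (Z + V = X) on D(Z)={1,2,3,4} D(V)={2,3,4,5} D(X)={1,2,3}: Z {1,2,3,4}->{1}; V {2,3,4,5}->{2}; X {1,2,3}->{3} => REVISION
Constraint 3 (V != X) on D(V)={2} D(X)={3}: no change => not a revision
Total revisions = 2

Answer: 2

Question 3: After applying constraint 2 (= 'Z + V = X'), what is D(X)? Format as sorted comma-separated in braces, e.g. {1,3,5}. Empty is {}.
Constraint 1 (X + Z = V) on D(X)={1,2,3} D(Z)={1,2,3,4,5} D(V)={1,2,3,4,5}: Z {1,2,3,4,5}->{1,2,3,4}; V {1,2,3,4,5}->{2,3,4,5}
Constraint 2 (Z + V = X) on D(Z)={1,2,3,4} D(V)={2,3,4,5} D(X)={1,2,3}: Z {1,2,3,4}->{1}; V {2,3,4,5}->{2}; X {1,2,3}->{3}
So after constraint 2: D(X) = {3}

Answer: {3}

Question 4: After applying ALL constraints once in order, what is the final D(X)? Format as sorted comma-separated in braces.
Answer: {3}

Derivation:
Constraint 1 (X + Z = V) on D(X)={1,2,3} D(Z)={1,2,3,4,5} D(V)={1,2,3,4,5}: Z {1,2,3,4,5}->{1,2,3,4}; V {1,2,3,4,5}->{2,3,4,5}
Constraint 2 (Z + V = X) on D(Z)={1,2,3,4} D(V)={2,3,4,5} D(X)={1,2,3}: Z {1,2,3,4}->{1}; V {2,3,4,5}->{2}; X {1,2,3}->{3}
Constraint 3 (V != X) on D(V)={2} D(X)={3}: no change
So after all 3 constraints: D(X) = {3}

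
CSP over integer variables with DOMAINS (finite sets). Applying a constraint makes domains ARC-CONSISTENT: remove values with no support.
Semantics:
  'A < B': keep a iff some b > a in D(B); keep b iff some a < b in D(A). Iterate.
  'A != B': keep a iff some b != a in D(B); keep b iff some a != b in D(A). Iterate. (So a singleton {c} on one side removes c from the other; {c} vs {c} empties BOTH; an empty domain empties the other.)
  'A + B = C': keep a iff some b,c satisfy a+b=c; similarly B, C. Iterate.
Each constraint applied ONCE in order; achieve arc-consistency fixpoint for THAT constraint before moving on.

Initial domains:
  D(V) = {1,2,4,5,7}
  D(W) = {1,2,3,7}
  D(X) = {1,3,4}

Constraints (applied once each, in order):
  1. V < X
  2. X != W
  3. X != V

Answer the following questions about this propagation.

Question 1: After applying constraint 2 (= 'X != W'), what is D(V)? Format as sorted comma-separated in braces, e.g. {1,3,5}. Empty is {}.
Answer: {1,2}

Derivation:
Constraint 1 (V < X) on D(V)={1,2,4,5,7} D(X)={1,3,4}: V {1,2,4,5,7}->{1,2}; X {1,3,4}->{3,4}
Constraint 2 (X != W) on D(X)={3,4} D(W)={1,2,3,7}: no change
So after constraint 2: D(V) = {1,2}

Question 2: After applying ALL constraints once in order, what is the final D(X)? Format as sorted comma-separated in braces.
Answer: {3,4}

Derivation:
Constraint 1 (V < X) on D(V)={1,2,4,5,7} D(X)={1,3,4}: V {1,2,4,5,7}->{1,2}; X {1,3,4}->{3,4}
Constraint 2 (X != W) on D(X)={3,4} D(W)={1,2,3,7}: no change
Constraint 3 (X != V) on D(X)={3,4} D(V)={1,2}: no change
So after all 3 constraints: D(X) = {3,4}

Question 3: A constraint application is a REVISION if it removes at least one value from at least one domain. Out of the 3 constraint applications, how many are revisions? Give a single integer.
Answer: 1

Derivation:
Constraint 1 (V < X) on D(V)={1,2,4,5,7} D(X)={1,3,4}: V {1,2,4,5,7}->{1,2}; X {1,3,4}->{3,4} => REVISION
Constraint 2 (X != W) on D(X)={3,4} D(W)={1,2,3,7}: no change => not a revision
Constraint 3 (X != V) on D(X)={3,4} D(V)={1,2}: no change => not a revision
Total revisions = 1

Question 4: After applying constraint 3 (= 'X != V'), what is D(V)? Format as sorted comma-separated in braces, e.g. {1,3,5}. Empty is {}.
Constraint 1 (V < X) on D(V)={1,2,4,5,7} D(X)={1,3,4}: V {1,2,4,5,7}->{1,2}; X {1,3,4}->{3,4}
Constraint 2 (X != W) on D(X)={3,4} D(W)={1,2,3,7}: no change
Constraint 3 (X != V) on D(X)={3,4} D(V)={1,2}: no change
So after constraint 3: D(V) = {1,2}

Answer: {1,2}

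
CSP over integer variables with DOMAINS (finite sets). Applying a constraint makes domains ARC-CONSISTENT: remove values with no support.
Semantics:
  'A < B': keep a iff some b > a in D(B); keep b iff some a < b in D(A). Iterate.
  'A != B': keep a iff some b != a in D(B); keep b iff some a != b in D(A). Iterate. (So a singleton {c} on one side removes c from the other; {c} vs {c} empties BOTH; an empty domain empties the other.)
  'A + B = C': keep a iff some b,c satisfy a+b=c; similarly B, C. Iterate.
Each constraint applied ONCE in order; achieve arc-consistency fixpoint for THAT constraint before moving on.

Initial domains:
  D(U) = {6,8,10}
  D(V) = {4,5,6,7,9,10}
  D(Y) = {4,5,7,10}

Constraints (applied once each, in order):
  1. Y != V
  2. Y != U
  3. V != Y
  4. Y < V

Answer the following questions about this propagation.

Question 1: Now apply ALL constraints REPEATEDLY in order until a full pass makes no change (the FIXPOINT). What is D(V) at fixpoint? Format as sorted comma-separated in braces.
Answer: {5,6,7,9,10}

Derivation:
pass 0 (initial): D(V)={4,5,6,7,9,10}
pass 1: V {4,5,6,7,9,10}->{5,6,7,9,10}; Y {4,5,7,10}->{4,5,7}
pass 2: no change
Fixpoint after 2 passes: D(V) = {5,6,7,9,10}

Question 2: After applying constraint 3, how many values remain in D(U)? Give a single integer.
Answer: 3

Derivation:
Constraint 1 (Y != V) on D(Y)={4,5,7,10} D(V)={4,5,6,7,9,10}: no change
Constraint 2 (Y != U) on D(Y)={4,5,7,10} D(U)={6,8,10}: no change
Constraint 3 (V != Y) on D(V)={4,5,6,7,9,10} D(Y)={4,5,7,10}: no change
So after constraint 3: D(U)={6,8,10}, size = 3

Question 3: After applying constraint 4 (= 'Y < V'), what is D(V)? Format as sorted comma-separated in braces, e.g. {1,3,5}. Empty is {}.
Constraint 1 (Y != V) on D(Y)={4,5,7,10} D(V)={4,5,6,7,9,10}: no change
Constraint 2 (Y != U) on D(Y)={4,5,7,10} D(U)={6,8,10}: no change
Constraint 3 (V != Y) on D(V)={4,5,6,7,9,10} D(Y)={4,5,7,10}: no change
Constraint 4 (Y < V) on D(Y)={4,5,7,10} D(V)={4,5,6,7,9,10}: Y {4,5,7,10}->{4,5,7}; V {4,5,6,7,9,10}->{5,6,7,9,10}
So after constraint 4: D(V) = {5,6,7,9,10}

Answer: {5,6,7,9,10}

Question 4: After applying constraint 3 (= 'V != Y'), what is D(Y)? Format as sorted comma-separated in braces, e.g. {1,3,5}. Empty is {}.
Answer: {4,5,7,10}

Derivation:
Constraint 1 (Y != V) on D(Y)={4,5,7,10} D(V)={4,5,6,7,9,10}: no change
Constraint 2 (Y != U) on D(Y)={4,5,7,10} D(U)={6,8,10}: no change
Constraint 3 (V != Y) on D(V)={4,5,6,7,9,10} D(Y)={4,5,7,10}: no change
So after constraint 3: D(Y) = {4,5,7,10}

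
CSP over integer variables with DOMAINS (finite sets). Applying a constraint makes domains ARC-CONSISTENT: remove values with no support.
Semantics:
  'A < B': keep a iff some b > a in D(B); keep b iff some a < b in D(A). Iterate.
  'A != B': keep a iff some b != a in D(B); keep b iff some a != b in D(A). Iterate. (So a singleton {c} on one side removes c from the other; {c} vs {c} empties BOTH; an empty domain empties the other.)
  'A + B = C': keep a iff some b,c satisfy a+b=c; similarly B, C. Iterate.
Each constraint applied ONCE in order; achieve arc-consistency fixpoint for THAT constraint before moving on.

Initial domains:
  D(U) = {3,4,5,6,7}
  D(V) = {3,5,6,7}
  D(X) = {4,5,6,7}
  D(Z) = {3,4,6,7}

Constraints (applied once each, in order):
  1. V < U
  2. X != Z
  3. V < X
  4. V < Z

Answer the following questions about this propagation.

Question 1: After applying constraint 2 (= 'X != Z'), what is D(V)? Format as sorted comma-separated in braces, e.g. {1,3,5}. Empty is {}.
Answer: {3,5,6}

Derivation:
Constraint 1 (V < U) on D(V)={3,5,6,7} D(U)={3,4,5,6,7}: V {3,5,6,7}->{3,5,6}; U {3,4,5,6,7}->{4,5,6,7}
Constraint 2 (X != Z) on D(X)={4,5,6,7} D(Z)={3,4,6,7}: no change
So after constraint 2: D(V) = {3,5,6}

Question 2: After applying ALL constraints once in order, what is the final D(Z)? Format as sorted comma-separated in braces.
Constraint 1 (V < U) on D(V)={3,5,6,7} D(U)={3,4,5,6,7}: V {3,5,6,7}->{3,5,6}; U {3,4,5,6,7}->{4,5,6,7}
Constraint 2 (X != Z) on D(X)={4,5,6,7} D(Z)={3,4,6,7}: no change
Constraint 3 (V < X) on D(V)={3,5,6} D(X)={4,5,6,7}: no change
Constraint 4 (V < Z) on D(V)={3,5,6} D(Z)={3,4,6,7}: Z {3,4,6,7}->{4,6,7}
So after all 4 constraints: D(Z) = {4,6,7}

Answer: {4,6,7}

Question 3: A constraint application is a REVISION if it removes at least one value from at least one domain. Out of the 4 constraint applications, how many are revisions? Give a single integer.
Constraint 1 (V < U) on D(V)={3,5,6,7} D(U)={3,4,5,6,7}: V {3,5,6,7}->{3,5,6}; U {3,4,5,6,7}->{4,5,6,7} => REVISION
Constraint 2 (X != Z) on D(X)={4,5,6,7} D(Z)={3,4,6,7}: no change => not a revision
Constraint 3 (V < X) on D(V)={3,5,6} D(X)={4,5,6,7}: no change => not a revision
Constraint 4 (V < Z) on D(V)={3,5,6} D(Z)={3,4,6,7}: Z {3,4,6,7}->{4,6,7} => REVISION
Total revisions = 2

Answer: 2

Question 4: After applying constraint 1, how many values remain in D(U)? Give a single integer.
Constraint 1 (V < U) on D(V)={3,5,6,7} D(U)={3,4,5,6,7}: V {3,5,6,7}->{3,5,6}; U {3,4,5,6,7}->{4,5,6,7}
So after constraint 1: D(U)={4,5,6,7}, size = 4

Answer: 4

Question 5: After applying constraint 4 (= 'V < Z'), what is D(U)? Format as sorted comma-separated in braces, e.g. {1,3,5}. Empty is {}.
Constraint 1 (V < U) on D(V)={3,5,6,7} D(U)={3,4,5,6,7}: V {3,5,6,7}->{3,5,6}; U {3,4,5,6,7}->{4,5,6,7}
Constraint 2 (X != Z) on D(X)={4,5,6,7} D(Z)={3,4,6,7}: no change
Constraint 3 (V < X) on D(V)={3,5,6} D(X)={4,5,6,7}: no change
Constraint 4 (V < Z) on D(V)={3,5,6} D(Z)={3,4,6,7}: Z {3,4,6,7}->{4,6,7}
So after constraint 4: D(U) = {4,5,6,7}

Answer: {4,5,6,7}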